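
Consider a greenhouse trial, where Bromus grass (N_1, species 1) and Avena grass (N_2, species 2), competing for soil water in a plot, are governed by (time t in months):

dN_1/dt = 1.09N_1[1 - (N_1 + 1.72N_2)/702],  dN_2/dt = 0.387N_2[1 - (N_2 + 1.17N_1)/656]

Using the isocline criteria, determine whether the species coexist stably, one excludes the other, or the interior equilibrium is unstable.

unstable coexistence (outcome depends on initial conditions)

Compare the nullcline intercepts: K1/α12 = 702/1.72 = 408 < K2 = 656; K2/α21 = 656/1.17 = 561 < K1 = 702.
Since both are reversed, neither can invade when rare; the interior point is a saddle.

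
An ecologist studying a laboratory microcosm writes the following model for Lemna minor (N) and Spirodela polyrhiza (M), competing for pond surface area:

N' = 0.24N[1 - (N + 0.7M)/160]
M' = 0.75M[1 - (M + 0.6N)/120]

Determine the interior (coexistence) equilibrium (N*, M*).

N* ≈ 131, M* ≈ 41.4

Setting both brackets to zero gives the nullclines N + 0.7M = 160 and 0.6N + M = 120.
Substituting M = 120 - 0.6N into the first: N(1 - 0.7·0.6) = 160 - 0.7·120.
So N* = 76/0.58 = 131, and then M* = 120 - 0.6·131 = 41.4.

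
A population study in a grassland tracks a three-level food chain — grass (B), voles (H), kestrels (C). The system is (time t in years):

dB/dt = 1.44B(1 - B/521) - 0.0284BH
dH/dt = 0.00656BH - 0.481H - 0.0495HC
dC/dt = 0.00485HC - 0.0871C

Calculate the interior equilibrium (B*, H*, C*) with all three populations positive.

B* ≈ 336, H* ≈ 18, C* ≈ 34.9

From dC/dt = 0: 0.00485H* = 0.0871, so H* = 18.
From dB/dt = 0: 1.44(1 - B*/521) = 0.0284·18, giving B* = 521·(1 - 0.354) = 336.
From dH/dt = 0: 0.00656·336 - 0.481 = 0.0495C*, so C* = 1.73/0.0495 = 34.9.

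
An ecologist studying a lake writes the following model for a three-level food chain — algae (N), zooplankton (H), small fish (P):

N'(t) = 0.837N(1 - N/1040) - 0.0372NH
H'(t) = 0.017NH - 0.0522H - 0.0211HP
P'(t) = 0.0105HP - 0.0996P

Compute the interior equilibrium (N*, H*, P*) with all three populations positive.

N* ≈ 602, H* ≈ 9.49, P* ≈ 482

From dP/dt = 0: 0.0105H* = 0.0996, so H* = 9.49.
From dN/dt = 0: 0.837(1 - N*/1040) = 0.0372·9.49, giving N* = 1040·(1 - 0.422) = 602.
From dH/dt = 0: 0.017·602 - 0.0522 = 0.0211P*, so P* = 10.2/0.0211 = 482.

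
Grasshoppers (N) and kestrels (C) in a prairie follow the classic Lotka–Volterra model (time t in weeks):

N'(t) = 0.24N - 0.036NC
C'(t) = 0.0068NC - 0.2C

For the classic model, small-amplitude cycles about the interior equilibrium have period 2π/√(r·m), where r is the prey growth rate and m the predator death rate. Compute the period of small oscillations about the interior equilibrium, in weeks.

Here r = 0.24 and m = 0.2, so r·m = 0.048.
ω = √0.048 = 0.219 per week, hence T = 2π/ω ≈ 28.7 weeks.

T ≈ 28.7 weeks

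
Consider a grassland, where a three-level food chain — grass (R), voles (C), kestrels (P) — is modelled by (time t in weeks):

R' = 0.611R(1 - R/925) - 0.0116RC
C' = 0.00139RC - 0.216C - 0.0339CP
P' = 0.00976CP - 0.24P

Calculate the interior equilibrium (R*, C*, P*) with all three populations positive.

From dP/dt = 0: 0.00976C* = 0.24, so C* = 24.6.
From dR/dt = 0: 0.611(1 - R*/925) = 0.0116·24.6, giving R* = 925·(1 - 0.467) = 493.
From dC/dt = 0: 0.00139·493 - 0.216 = 0.0339P*, so P* = 0.469/0.0339 = 13.8.

R* ≈ 493, C* ≈ 24.6, P* ≈ 13.8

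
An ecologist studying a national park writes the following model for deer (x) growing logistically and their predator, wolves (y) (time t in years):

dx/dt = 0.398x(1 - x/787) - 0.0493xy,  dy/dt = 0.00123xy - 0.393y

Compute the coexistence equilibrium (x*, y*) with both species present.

From dy/dt = 0 with y > 0: 0.00123x* = 0.393, so x* = 320.
Substitute into dx/dt = 0: 0.398(1 - 320/787) = 0.0493y*.
The bracket is 0.594, giving y* = 0.236/0.0493 = 4.8.

x* ≈ 320, y* ≈ 4.8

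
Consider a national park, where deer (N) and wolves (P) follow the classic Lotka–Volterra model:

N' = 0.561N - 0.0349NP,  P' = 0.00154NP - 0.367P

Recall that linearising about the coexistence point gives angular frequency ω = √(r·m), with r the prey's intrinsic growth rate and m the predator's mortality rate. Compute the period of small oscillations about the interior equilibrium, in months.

T ≈ 13.8 months

Here r = 0.561 and m = 0.367, so r·m = 0.206.
ω = √0.206 = 0.454 per month, hence T = 2π/ω ≈ 13.8 months.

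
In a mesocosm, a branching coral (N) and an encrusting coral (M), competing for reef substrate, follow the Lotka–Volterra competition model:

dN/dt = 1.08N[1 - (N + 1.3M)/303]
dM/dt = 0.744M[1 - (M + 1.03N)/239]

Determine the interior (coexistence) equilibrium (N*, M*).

N* ≈ 22.7, M* ≈ 216

Setting both brackets to zero gives the nullclines N + 1.3M = 303 and 1.03N + M = 239.
Substituting M = 239 - 1.03N into the first: N(1 - 1.3·1.03) = 303 - 1.3·239.
So N* = -7.7/-0.339 = 22.7, and then M* = 239 - 1.03·22.7 = 216.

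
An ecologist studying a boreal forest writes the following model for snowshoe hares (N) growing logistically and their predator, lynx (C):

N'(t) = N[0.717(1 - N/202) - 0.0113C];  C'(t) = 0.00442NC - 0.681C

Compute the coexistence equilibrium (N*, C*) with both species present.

N* ≈ 154, C* ≈ 15.1

From dC/dt = 0 with C > 0: 0.00442N* = 0.681, so N* = 154.
Substitute into dN/dt = 0: 0.717(1 - 154/202) = 0.0113C*.
The bracket is 0.237, giving C* = 0.17/0.0113 = 15.1.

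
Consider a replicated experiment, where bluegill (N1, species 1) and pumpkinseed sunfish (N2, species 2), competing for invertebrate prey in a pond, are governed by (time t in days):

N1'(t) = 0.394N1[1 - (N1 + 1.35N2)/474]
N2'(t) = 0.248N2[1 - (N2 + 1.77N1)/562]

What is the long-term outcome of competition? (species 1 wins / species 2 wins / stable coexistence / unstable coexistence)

Compare the nullcline intercepts: K1/α12 = 474/1.35 = 351 < K2 = 562; K2/α21 = 562/1.77 = 318 < K1 = 474.
Since both are reversed, neither can invade when rare; the interior point is a saddle.

unstable coexistence (outcome depends on initial conditions)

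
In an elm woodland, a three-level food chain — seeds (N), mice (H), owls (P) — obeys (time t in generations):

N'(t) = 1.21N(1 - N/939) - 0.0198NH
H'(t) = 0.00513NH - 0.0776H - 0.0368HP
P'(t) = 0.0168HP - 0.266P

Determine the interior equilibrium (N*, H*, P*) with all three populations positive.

N* ≈ 696, H* ≈ 15.8, P* ≈ 94.9

From dP/dt = 0: 0.0168H* = 0.266, so H* = 15.8.
From dN/dt = 0: 1.21(1 - N*/939) = 0.0198·15.8, giving N* = 939·(1 - 0.259) = 696.
From dH/dt = 0: 0.00513·696 - 0.0776 = 0.0368P*, so P* = 3.49/0.0368 = 94.9.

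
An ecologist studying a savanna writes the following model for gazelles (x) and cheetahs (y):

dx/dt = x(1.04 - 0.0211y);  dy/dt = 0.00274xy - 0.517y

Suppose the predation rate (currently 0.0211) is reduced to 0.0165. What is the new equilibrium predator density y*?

At the interior fixed point, setting dx/dt = 0 with x > 0 fixes y* = (prey growth rate)/(xy coefficient) — independent of the other coefficients.
With the change, y* = 1.04/0.0165 = 63; it rises from 49.3.

y* ≈ 63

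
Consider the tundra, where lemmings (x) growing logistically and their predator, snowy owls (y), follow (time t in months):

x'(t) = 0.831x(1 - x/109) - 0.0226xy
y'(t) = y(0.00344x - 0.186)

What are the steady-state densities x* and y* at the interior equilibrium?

From dy/dt = 0 with y > 0: 0.00344x* = 0.186, so x* = 54.1.
Substitute into dx/dt = 0: 0.831(1 - 54.1/109) = 0.0226y*.
The bracket is 0.504, giving y* = 0.419/0.0226 = 18.5.

x* ≈ 54.1, y* ≈ 18.5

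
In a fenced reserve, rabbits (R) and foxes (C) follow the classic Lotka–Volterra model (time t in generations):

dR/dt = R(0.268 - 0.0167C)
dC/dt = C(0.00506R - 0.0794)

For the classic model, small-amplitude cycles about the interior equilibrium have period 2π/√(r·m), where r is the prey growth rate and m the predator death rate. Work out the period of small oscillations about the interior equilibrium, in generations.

T ≈ 43.1 generations

Here r = 0.268 and m = 0.0794, so r·m = 0.0213.
ω = √0.0213 = 0.146 per generation, hence T = 2π/ω ≈ 43.1 generations.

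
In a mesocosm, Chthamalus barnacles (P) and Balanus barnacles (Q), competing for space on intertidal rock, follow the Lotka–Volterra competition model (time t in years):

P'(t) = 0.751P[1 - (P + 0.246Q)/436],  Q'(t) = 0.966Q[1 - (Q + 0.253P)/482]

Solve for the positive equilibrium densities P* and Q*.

Setting both brackets to zero gives the nullclines P + 0.246Q = 436 and 0.253P + Q = 482.
Substituting Q = 482 - 0.253P into the first: P(1 - 0.246·0.253) = 436 - 0.246·482.
So P* = 317/0.938 = 338, and then Q* = 482 - 0.253·338 = 396.

P* ≈ 338, Q* ≈ 396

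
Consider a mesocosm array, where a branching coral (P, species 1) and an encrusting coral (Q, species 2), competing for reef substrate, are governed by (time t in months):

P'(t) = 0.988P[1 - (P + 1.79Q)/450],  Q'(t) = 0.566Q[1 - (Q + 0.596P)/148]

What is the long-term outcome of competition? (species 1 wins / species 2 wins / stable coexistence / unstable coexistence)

Compare the nullcline intercepts: K1/α12 = 450/1.79 = 251 > K2 = 148; K2/α21 = 148/0.596 = 248 < K1 = 450.
Since the inequalities point opposite ways, species 1 can invade but species 2 cannot.

species 1 excludes species 2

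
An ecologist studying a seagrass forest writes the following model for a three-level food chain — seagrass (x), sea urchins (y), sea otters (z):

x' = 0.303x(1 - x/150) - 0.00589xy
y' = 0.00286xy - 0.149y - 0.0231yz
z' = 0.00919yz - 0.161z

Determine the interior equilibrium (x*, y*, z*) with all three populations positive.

x* ≈ 98.9, y* ≈ 17.5, z* ≈ 5.8

From dz/dt = 0: 0.00919y* = 0.161, so y* = 17.5.
From dx/dt = 0: 0.303(1 - x*/150) = 0.00589·17.5, giving x* = 150·(1 - 0.341) = 98.9.
From dy/dt = 0: 0.00286·98.9 - 0.149 = 0.0231z*, so z* = 0.134/0.0231 = 5.8.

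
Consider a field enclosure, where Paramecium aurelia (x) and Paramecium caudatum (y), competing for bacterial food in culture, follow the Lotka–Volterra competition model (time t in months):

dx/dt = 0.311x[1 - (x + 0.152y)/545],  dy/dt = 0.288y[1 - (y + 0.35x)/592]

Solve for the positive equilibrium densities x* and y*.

x* ≈ 481, y* ≈ 424

Setting both brackets to zero gives the nullclines x + 0.152y = 545 and 0.35x + y = 592.
Substituting y = 592 - 0.35x into the first: x(1 - 0.152·0.35) = 545 - 0.152·592.
So x* = 455/0.947 = 481, and then y* = 592 - 0.35·481 = 424.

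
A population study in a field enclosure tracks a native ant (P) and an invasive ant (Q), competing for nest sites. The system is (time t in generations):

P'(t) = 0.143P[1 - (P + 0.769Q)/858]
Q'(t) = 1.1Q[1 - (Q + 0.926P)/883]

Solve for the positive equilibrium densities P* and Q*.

Setting both brackets to zero gives the nullclines P + 0.769Q = 858 and 0.926P + Q = 883.
Substituting Q = 883 - 0.926P into the first: P(1 - 0.769·0.926) = 858 - 0.769·883.
So P* = 179/0.288 = 622, and then Q* = 883 - 0.926·622 = 307.

P* ≈ 622, Q* ≈ 307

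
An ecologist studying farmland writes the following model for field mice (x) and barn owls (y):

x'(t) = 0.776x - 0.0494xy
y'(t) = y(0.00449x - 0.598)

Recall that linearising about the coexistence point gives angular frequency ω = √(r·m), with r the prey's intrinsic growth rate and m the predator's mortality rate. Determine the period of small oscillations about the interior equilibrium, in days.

T ≈ 9.22 days

Here r = 0.776 and m = 0.598, so r·m = 0.464.
ω = √0.464 = 0.681 per day, hence T = 2π/ω ≈ 9.22 days.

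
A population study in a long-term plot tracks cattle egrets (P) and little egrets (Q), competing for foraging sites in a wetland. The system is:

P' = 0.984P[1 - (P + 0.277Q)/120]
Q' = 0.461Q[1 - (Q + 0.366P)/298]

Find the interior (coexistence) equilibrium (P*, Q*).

P* ≈ 41.7, Q* ≈ 283

Setting both brackets to zero gives the nullclines P + 0.277Q = 120 and 0.366P + Q = 298.
Substituting Q = 298 - 0.366P into the first: P(1 - 0.277·0.366) = 120 - 0.277·298.
So P* = 37.5/0.899 = 41.7, and then Q* = 298 - 0.366·41.7 = 283.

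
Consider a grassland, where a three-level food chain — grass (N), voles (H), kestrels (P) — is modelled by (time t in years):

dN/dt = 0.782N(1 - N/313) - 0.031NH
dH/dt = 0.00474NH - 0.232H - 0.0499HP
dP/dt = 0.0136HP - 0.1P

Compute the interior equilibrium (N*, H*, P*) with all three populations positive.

N* ≈ 222, H* ≈ 7.35, P* ≈ 16.4

From dP/dt = 0: 0.0136H* = 0.1, so H* = 7.35.
From dN/dt = 0: 0.782(1 - N*/313) = 0.031·7.35, giving N* = 313·(1 - 0.291) = 222.
From dH/dt = 0: 0.00474·222 - 0.232 = 0.0499P*, so P* = 0.819/0.0499 = 16.4.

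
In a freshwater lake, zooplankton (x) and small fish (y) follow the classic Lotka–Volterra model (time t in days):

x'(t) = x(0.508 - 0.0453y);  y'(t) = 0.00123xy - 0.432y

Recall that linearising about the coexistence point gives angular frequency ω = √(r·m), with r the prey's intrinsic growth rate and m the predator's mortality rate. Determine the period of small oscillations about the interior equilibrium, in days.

T ≈ 13.4 days

Here r = 0.508 and m = 0.432, so r·m = 0.219.
ω = √0.219 = 0.468 per day, hence T = 2π/ω ≈ 13.4 days.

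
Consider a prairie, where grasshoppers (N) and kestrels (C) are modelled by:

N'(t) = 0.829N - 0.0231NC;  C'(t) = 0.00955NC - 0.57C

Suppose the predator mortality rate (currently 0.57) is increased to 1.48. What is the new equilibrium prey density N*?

N* ≈ 155

At the interior fixed point, setting dC/dt = 0 with C > 0 fixes N* = (predator death rate)/(NC coefficient) — independent of the other coefficients.
With the change, N* = 1.48/0.00955 = 155; it rises from 59.7.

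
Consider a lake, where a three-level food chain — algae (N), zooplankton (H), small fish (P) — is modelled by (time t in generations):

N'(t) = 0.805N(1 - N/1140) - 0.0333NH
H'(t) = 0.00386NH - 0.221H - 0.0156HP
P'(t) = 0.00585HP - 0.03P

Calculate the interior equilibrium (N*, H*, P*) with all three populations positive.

N* ≈ 898, H* ≈ 5.13, P* ≈ 208

From dP/dt = 0: 0.00585H* = 0.03, so H* = 5.13.
From dN/dt = 0: 0.805(1 - N*/1140) = 0.0333·5.13, giving N* = 1140·(1 - 0.212) = 898.
From dH/dt = 0: 0.00386·898 - 0.221 = 0.0156P*, so P* = 3.25/0.0156 = 208.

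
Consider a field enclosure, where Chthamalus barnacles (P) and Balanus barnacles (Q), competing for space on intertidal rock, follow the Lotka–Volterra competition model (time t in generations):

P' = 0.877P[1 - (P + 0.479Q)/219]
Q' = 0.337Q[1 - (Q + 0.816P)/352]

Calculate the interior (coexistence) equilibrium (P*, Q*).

Setting both brackets to zero gives the nullclines P + 0.479Q = 219 and 0.816P + Q = 352.
Substituting Q = 352 - 0.816P into the first: P(1 - 0.479·0.816) = 219 - 0.479·352.
So P* = 50.4/0.609 = 82.7, and then Q* = 352 - 0.816·82.7 = 284.

P* ≈ 82.7, Q* ≈ 284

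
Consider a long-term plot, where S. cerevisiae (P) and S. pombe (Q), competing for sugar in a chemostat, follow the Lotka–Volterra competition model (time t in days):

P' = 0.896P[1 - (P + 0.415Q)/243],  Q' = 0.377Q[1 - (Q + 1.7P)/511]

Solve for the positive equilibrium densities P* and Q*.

Setting both brackets to zero gives the nullclines P + 0.415Q = 243 and 1.7P + Q = 511.
Substituting Q = 511 - 1.7P into the first: P(1 - 0.415·1.7) = 243 - 0.415·511.
So P* = 30.9/0.295 = 105, and then Q* = 511 - 1.7·105 = 332.

P* ≈ 105, Q* ≈ 332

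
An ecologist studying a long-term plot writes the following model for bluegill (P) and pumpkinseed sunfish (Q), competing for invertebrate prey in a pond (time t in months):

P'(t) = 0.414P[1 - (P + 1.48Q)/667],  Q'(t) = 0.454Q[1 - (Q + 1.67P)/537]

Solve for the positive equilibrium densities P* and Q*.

P* ≈ 86.8, Q* ≈ 392

Setting both brackets to zero gives the nullclines P + 1.48Q = 667 and 1.67P + Q = 537.
Substituting Q = 537 - 1.67P into the first: P(1 - 1.48·1.67) = 667 - 1.48·537.
So P* = -128/-1.47 = 86.8, and then Q* = 537 - 1.67·86.8 = 392.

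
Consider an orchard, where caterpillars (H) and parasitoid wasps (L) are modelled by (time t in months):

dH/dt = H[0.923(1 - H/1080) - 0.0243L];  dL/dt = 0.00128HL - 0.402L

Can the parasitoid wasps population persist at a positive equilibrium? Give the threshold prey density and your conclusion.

The predator equation gives dL/dt > 0 only when H > 0.402/0.00128 = 314.
Without the predator, H → K = 1080. Since 1080 > 314, the predator can invade and persist.

Threshold H = 314; K > 314, so yes, the predator persists.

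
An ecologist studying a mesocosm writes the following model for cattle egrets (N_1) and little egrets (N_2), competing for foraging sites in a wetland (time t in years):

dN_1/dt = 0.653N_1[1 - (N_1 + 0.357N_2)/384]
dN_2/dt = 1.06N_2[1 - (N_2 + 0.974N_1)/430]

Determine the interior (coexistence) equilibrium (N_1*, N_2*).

Setting both brackets to zero gives the nullclines N_1 + 0.357N_2 = 384 and 0.974N_1 + N_2 = 430.
Substituting N_2 = 430 - 0.974N_1 into the first: N_1(1 - 0.357·0.974) = 384 - 0.357·430.
So N_1* = 230/0.652 = 353, and then N_2* = 430 - 0.974·353 = 85.8.

N_1* ≈ 353, N_2* ≈ 85.8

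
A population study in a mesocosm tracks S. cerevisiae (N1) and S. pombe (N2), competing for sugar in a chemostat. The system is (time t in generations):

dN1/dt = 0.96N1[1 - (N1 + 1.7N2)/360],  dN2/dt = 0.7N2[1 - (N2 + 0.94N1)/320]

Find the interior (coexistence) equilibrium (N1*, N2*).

N1* ≈ 308, N2* ≈ 30.8

Setting both brackets to zero gives the nullclines N1 + 1.7N2 = 360 and 0.94N1 + N2 = 320.
Substituting N2 = 320 - 0.94N1 into the first: N1(1 - 1.7·0.94) = 360 - 1.7·320.
So N1* = -184/-0.598 = 308, and then N2* = 320 - 0.94·308 = 30.8.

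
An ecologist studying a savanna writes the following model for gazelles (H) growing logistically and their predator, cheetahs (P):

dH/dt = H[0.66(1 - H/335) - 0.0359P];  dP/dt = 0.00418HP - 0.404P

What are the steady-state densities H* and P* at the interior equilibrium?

From dP/dt = 0 with P > 0: 0.00418H* = 0.404, so H* = 96.7.
Substitute into dH/dt = 0: 0.66(1 - 96.7/335) = 0.0359P*.
The bracket is 0.711, giving P* = 0.47/0.0359 = 13.1.

H* ≈ 96.7, P* ≈ 13.1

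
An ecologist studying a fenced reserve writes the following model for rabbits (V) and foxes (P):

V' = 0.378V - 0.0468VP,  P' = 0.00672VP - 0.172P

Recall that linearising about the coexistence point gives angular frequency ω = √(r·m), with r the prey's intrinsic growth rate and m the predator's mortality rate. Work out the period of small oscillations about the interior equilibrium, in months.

T ≈ 24.6 months

Here r = 0.378 and m = 0.172, so r·m = 0.065.
ω = √0.065 = 0.255 per month, hence T = 2π/ω ≈ 24.6 months.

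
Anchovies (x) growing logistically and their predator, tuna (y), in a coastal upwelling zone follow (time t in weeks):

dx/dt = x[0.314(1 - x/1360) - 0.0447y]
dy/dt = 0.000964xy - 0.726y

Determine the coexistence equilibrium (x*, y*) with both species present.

x* ≈ 753, y* ≈ 3.13

From dy/dt = 0 with y > 0: 0.000964x* = 0.726, so x* = 753.
Substitute into dx/dt = 0: 0.314(1 - 753/1360) = 0.0447y*.
The bracket is 0.446, giving y* = 0.14/0.0447 = 3.13.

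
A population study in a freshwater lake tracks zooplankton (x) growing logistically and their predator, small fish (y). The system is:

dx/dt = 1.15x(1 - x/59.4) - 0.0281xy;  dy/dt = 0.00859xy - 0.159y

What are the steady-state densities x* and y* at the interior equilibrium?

x* ≈ 18.5, y* ≈ 28.2

From dy/dt = 0 with y > 0: 0.00859x* = 0.159, so x* = 18.5.
Substitute into dx/dt = 0: 1.15(1 - 18.5/59.4) = 0.0281y*.
The bracket is 0.688, giving y* = 0.792/0.0281 = 28.2.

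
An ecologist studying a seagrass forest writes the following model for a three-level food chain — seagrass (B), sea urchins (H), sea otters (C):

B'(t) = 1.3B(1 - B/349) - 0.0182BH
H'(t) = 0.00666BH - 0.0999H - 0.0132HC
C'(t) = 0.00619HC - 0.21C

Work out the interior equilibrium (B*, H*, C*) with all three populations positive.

From dC/dt = 0: 0.00619H* = 0.21, so H* = 33.9.
From dB/dt = 0: 1.3(1 - B*/349) = 0.0182·33.9, giving B* = 349·(1 - 0.475) = 183.
From dH/dt = 0: 0.00666·183 - 0.0999 = 0.0132C*, so C* = 1.12/0.0132 = 84.9.

B* ≈ 183, H* ≈ 33.9, C* ≈ 84.9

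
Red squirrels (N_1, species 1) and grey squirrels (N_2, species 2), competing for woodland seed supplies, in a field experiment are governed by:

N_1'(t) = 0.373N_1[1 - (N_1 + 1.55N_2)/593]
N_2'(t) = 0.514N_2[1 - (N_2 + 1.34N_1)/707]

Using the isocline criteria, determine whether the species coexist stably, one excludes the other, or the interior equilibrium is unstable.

unstable coexistence (outcome depends on initial conditions)

Compare the nullcline intercepts: K1/α12 = 593/1.55 = 383 < K2 = 707; K2/α21 = 707/1.34 = 528 < K1 = 593.
Since both are reversed, neither can invade when rare; the interior point is a saddle.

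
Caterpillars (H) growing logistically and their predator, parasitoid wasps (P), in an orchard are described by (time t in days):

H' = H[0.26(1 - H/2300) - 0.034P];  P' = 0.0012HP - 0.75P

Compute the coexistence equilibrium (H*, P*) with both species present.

From dP/dt = 0 with P > 0: 0.0012H* = 0.75, so H* = 625.
Substitute into dH/dt = 0: 0.26(1 - 625/2300) = 0.034P*.
The bracket is 0.728, giving P* = 0.189/0.034 = 5.57.

H* ≈ 625, P* ≈ 5.57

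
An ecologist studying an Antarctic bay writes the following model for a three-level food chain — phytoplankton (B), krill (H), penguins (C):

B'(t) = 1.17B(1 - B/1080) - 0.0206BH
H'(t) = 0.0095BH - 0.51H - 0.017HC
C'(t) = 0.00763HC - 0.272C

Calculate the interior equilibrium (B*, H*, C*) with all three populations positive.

From dC/dt = 0: 0.00763H* = 0.272, so H* = 35.6.
From dB/dt = 0: 1.17(1 - B*/1080) = 0.0206·35.6, giving B* = 1080·(1 - 0.628) = 402.
From dH/dt = 0: 0.0095·402 - 0.51 = 0.017C*, so C* = 3.31/0.017 = 195.

B* ≈ 402, H* ≈ 35.6, C* ≈ 195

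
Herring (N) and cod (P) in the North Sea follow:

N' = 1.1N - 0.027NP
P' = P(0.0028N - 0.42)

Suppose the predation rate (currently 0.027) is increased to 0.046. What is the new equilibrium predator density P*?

At the interior fixed point, setting dN/dt = 0 with N > 0 fixes P* = (prey growth rate)/(NP coefficient) — independent of the other coefficients.
With the change, P* = 1.1/0.046 = 23.9; it falls from 40.7.

P* ≈ 23.9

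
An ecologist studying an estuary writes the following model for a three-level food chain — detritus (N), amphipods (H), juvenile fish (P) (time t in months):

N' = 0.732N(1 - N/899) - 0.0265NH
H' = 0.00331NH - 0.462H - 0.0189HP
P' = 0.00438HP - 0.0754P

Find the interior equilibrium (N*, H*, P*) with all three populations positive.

From dP/dt = 0: 0.00438H* = 0.0754, so H* = 17.2.
From dN/dt = 0: 0.732(1 - N*/899) = 0.0265·17.2, giving N* = 899·(1 - 0.623) = 339.
From dH/dt = 0: 0.00331·339 - 0.462 = 0.0189P*, so P* = 0.659/0.0189 = 34.9.

N* ≈ 339, H* ≈ 17.2, P* ≈ 34.9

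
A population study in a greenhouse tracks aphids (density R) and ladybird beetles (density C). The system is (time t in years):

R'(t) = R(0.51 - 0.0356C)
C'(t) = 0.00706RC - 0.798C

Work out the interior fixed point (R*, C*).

Set dC/dt = 0 with C > 0: 0.00706R - 0.798 = 0, so R* = 0.798/0.00706 = 113.
Set dR/dt = 0 with R > 0: 0.51 - 0.0356C = 0, so C* = 0.51/0.0356 = 14.3.

R* ≈ 113, C* ≈ 14.3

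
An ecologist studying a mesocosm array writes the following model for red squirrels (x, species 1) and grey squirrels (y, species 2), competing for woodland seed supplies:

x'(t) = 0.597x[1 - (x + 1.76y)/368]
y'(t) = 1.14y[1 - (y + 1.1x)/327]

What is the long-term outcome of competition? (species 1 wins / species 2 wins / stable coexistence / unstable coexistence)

unstable coexistence (outcome depends on initial conditions)

Compare the nullcline intercepts: K1/α12 = 368/1.76 = 209 < K2 = 327; K2/α21 = 327/1.1 = 297 < K1 = 368.
Since both are reversed, neither can invade when rare; the interior point is a saddle.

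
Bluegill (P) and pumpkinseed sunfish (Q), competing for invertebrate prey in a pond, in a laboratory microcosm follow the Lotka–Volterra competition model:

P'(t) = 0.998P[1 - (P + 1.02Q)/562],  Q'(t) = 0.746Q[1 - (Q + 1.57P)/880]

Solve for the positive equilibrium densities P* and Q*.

Setting both brackets to zero gives the nullclines P + 1.02Q = 562 and 1.57P + Q = 880.
Substituting Q = 880 - 1.57P into the first: P(1 - 1.02·1.57) = 562 - 1.02·880.
So P* = -336/-0.601 = 558, and then Q* = 880 - 1.57·558 = 3.89.

P* ≈ 558, Q* ≈ 3.89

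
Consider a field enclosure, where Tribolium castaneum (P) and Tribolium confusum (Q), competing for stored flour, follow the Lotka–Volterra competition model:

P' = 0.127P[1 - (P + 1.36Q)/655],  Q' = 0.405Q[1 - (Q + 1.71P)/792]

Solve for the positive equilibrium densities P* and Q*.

Setting both brackets to zero gives the nullclines P + 1.36Q = 655 and 1.71P + Q = 792.
Substituting Q = 792 - 1.71P into the first: P(1 - 1.36·1.71) = 655 - 1.36·792.
So P* = -422/-1.33 = 318, and then Q* = 792 - 1.71·318 = 247.

P* ≈ 318, Q* ≈ 247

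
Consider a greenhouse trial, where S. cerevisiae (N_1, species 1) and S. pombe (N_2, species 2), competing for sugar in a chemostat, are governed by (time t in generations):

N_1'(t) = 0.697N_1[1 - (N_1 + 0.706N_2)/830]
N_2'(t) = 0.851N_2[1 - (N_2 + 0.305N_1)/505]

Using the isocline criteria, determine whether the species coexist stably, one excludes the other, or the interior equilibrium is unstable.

stable coexistence

Compare the nullcline intercepts: K1/α12 = 830/0.706 = 1180 > K2 = 505; K2/α21 = 505/0.305 = 1660 > K1 = 830.
Since both inequalities hold, each species can invade when rare, so the interior equilibrium is stable.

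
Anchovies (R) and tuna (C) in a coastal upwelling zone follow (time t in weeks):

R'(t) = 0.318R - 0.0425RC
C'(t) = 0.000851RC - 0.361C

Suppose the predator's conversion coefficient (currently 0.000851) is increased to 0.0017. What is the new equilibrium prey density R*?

At the interior fixed point, setting dC/dt = 0 with C > 0 fixes R* = (predator death rate)/(RC coefficient) — independent of the other coefficients.
With the change, R* = 0.361/0.0017 = 212; it falls from 424.

R* ≈ 212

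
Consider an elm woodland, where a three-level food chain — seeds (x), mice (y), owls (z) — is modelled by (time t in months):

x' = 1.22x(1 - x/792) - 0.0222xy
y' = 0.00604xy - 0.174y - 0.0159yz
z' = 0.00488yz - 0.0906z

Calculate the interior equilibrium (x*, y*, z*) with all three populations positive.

From dz/dt = 0: 0.00488y* = 0.0906, so y* = 18.6.
From dx/dt = 0: 1.22(1 - x*/792) = 0.0222·18.6, giving x* = 792·(1 - 0.338) = 524.
From dy/dt = 0: 0.00604·524 - 0.174 = 0.0159z*, so z* = 2.99/0.0159 = 188.

x* ≈ 524, y* ≈ 18.6, z* ≈ 188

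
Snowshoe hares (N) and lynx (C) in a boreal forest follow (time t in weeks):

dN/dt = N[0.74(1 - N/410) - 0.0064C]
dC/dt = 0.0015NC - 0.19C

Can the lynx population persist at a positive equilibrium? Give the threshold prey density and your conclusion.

The predator equation gives dC/dt > 0 only when N > 0.19/0.0015 = 127.
Without the predator, N → K = 410. Since 410 > 127, the predator can invade and persist.

Threshold N = 127; K > 127, so yes, the predator persists.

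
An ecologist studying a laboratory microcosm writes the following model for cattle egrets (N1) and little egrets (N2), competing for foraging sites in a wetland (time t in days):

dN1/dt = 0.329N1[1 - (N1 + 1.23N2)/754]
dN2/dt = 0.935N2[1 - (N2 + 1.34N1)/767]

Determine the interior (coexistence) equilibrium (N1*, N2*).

N1* ≈ 292, N2* ≈ 375

Setting both brackets to zero gives the nullclines N1 + 1.23N2 = 754 and 1.34N1 + N2 = 767.
Substituting N2 = 767 - 1.34N1 into the first: N1(1 - 1.23·1.34) = 754 - 1.23·767.
So N1* = -189/-0.648 = 292, and then N2* = 767 - 1.34·292 = 375.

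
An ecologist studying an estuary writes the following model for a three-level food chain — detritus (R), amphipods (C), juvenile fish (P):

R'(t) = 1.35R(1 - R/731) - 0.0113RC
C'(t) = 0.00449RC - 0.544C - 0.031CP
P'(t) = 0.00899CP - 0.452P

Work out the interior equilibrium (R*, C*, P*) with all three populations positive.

From dP/dt = 0: 0.00899C* = 0.452, so C* = 50.3.
From dR/dt = 0: 1.35(1 - R*/731) = 0.0113·50.3, giving R* = 731·(1 - 0.421) = 423.
From dC/dt = 0: 0.00449·423 - 0.544 = 0.031P*, so P* = 1.36/0.031 = 43.8.

R* ≈ 423, C* ≈ 50.3, P* ≈ 43.8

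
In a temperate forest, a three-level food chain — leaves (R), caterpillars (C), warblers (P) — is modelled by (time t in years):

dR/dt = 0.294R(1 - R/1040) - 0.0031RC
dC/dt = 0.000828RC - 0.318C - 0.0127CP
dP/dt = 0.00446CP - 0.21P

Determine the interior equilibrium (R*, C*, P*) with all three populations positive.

From dP/dt = 0: 0.00446C* = 0.21, so C* = 47.1.
From dR/dt = 0: 0.294(1 - R*/1040) = 0.0031·47.1, giving R* = 1040·(1 - 0.496) = 524.
From dC/dt = 0: 0.000828·524 - 0.318 = 0.0127P*, so P* = 0.116/0.0127 = 9.1.

R* ≈ 524, C* ≈ 47.1, P* ≈ 9.1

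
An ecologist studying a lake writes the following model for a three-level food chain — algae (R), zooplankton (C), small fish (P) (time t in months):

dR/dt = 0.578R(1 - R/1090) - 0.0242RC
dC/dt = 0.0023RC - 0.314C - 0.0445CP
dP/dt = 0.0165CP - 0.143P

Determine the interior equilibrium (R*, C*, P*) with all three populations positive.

From dP/dt = 0: 0.0165C* = 0.143, so C* = 8.67.
From dR/dt = 0: 0.578(1 - R*/1090) = 0.0242·8.67, giving R* = 1090·(1 - 0.363) = 694.
From dC/dt = 0: 0.0023·694 - 0.314 = 0.0445P*, so P* = 1.28/0.0445 = 28.8.

R* ≈ 694, C* ≈ 8.67, P* ≈ 28.8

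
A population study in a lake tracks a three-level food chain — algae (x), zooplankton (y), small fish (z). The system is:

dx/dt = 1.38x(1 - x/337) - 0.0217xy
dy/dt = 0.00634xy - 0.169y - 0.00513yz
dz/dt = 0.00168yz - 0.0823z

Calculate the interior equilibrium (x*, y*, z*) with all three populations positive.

From dz/dt = 0: 0.00168y* = 0.0823, so y* = 49.
From dx/dt = 0: 1.38(1 - x*/337) = 0.0217·49, giving x* = 337·(1 - 0.77) = 77.4.
From dy/dt = 0: 0.00634·77.4 - 0.169 = 0.00513z*, so z* = 0.322/0.00513 = 62.7.

x* ≈ 77.4, y* ≈ 49, z* ≈ 62.7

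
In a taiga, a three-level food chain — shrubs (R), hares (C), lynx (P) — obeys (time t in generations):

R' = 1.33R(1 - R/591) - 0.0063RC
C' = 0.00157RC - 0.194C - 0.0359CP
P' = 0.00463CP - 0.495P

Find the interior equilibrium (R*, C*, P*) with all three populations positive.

R* ≈ 292, C* ≈ 107, P* ≈ 7.35

From dP/dt = 0: 0.00463C* = 0.495, so C* = 107.
From dR/dt = 0: 1.33(1 - R*/591) = 0.0063·107, giving R* = 591·(1 - 0.506) = 292.
From dC/dt = 0: 0.00157·292 - 0.194 = 0.0359P*, so P* = 0.264/0.0359 = 7.35.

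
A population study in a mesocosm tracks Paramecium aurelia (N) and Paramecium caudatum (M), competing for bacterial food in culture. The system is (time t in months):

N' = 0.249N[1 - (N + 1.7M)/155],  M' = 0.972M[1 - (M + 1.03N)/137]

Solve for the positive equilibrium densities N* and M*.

Setting both brackets to zero gives the nullclines N + 1.7M = 155 and 1.03N + M = 137.
Substituting M = 137 - 1.03N into the first: N(1 - 1.7·1.03) = 155 - 1.7·137.
So N* = -77.9/-0.751 = 104, and then M* = 137 - 1.03·104 = 30.2.

N* ≈ 104, M* ≈ 30.2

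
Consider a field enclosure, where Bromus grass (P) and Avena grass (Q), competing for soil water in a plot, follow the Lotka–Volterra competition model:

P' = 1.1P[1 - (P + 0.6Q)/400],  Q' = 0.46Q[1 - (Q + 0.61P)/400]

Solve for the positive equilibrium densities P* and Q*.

P* ≈ 252, Q* ≈ 246

Setting both brackets to zero gives the nullclines P + 0.6Q = 400 and 0.61P + Q = 400.
Substituting Q = 400 - 0.61P into the first: P(1 - 0.6·0.61) = 400 - 0.6·400.
So P* = 160/0.634 = 252, and then Q* = 400 - 0.61·252 = 246.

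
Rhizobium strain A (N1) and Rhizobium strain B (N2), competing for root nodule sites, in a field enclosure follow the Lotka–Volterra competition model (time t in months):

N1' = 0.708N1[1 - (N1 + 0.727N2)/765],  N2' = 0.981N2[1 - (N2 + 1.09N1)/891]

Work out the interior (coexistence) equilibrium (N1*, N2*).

N1* ≈ 565, N2* ≈ 275

Setting both brackets to zero gives the nullclines N1 + 0.727N2 = 765 and 1.09N1 + N2 = 891.
Substituting N2 = 891 - 1.09N1 into the first: N1(1 - 0.727·1.09) = 765 - 0.727·891.
So N1* = 117/0.208 = 565, and then N2* = 891 - 1.09·565 = 275.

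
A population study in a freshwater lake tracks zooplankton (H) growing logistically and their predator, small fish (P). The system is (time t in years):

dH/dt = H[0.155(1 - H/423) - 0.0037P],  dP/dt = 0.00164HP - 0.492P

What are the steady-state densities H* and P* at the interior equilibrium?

H* ≈ 300, P* ≈ 12.2

From dP/dt = 0 with P > 0: 0.00164H* = 0.492, so H* = 300.
Substitute into dH/dt = 0: 0.155(1 - 300/423) = 0.0037P*.
The bracket is 0.291, giving P* = 0.0451/0.0037 = 12.2.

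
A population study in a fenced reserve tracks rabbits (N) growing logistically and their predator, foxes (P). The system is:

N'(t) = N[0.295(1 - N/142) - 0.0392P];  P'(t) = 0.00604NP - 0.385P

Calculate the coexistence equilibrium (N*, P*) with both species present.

N* ≈ 63.7, P* ≈ 4.15

From dP/dt = 0 with P > 0: 0.00604N* = 0.385, so N* = 63.7.
Substitute into dN/dt = 0: 0.295(1 - 63.7/142) = 0.0392P*.
The bracket is 0.551, giving P* = 0.163/0.0392 = 4.15.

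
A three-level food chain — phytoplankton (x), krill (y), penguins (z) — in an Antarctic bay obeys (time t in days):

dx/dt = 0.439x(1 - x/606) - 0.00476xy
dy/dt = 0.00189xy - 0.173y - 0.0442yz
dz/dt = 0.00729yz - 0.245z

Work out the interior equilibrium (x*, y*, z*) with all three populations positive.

x* ≈ 385, y* ≈ 33.6, z* ≈ 12.6

From dz/dt = 0: 0.00729y* = 0.245, so y* = 33.6.
From dx/dt = 0: 0.439(1 - x*/606) = 0.00476·33.6, giving x* = 606·(1 - 0.364) = 385.
From dy/dt = 0: 0.00189·385 - 0.173 = 0.0442z*, so z* = 0.555/0.0442 = 12.6.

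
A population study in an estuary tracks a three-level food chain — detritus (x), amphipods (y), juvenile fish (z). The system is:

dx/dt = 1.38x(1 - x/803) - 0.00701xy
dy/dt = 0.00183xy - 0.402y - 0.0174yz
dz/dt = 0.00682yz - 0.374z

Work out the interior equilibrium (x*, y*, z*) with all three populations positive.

x* ≈ 579, y* ≈ 54.8, z* ≈ 37.8

From dz/dt = 0: 0.00682y* = 0.374, so y* = 54.8.
From dx/dt = 0: 1.38(1 - x*/803) = 0.00701·54.8, giving x* = 803·(1 - 0.279) = 579.
From dy/dt = 0: 0.00183·579 - 0.402 = 0.0174z*, so z* = 0.658/0.0174 = 37.8.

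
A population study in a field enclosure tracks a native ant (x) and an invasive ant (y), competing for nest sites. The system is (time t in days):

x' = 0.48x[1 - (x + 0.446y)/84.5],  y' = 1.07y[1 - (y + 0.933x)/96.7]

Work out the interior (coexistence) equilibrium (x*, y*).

x* ≈ 70.9, y* ≈ 30.6

Setting both brackets to zero gives the nullclines x + 0.446y = 84.5 and 0.933x + y = 96.7.
Substituting y = 96.7 - 0.933x into the first: x(1 - 0.446·0.933) = 84.5 - 0.446·96.7.
So x* = 41.4/0.584 = 70.9, and then y* = 96.7 - 0.933·70.9 = 30.6.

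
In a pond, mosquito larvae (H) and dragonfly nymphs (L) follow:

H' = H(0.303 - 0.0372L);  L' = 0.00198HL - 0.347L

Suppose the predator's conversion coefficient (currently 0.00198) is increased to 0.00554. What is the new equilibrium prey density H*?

At the interior fixed point, setting dL/dt = 0 with L > 0 fixes H* = (predator death rate)/(HL coefficient) — independent of the other coefficients.
With the change, H* = 0.347/0.00554 = 62.6; it falls from 175.

H* ≈ 62.6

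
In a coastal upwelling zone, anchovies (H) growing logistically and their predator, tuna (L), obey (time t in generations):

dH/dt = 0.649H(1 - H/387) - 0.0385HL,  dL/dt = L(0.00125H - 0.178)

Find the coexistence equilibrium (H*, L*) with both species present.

From dL/dt = 0 with L > 0: 0.00125H* = 0.178, so H* = 142.
Substitute into dH/dt = 0: 0.649(1 - 142/387) = 0.0385L*.
The bracket is 0.632, giving L* = 0.41/0.0385 = 10.7.

H* ≈ 142, L* ≈ 10.7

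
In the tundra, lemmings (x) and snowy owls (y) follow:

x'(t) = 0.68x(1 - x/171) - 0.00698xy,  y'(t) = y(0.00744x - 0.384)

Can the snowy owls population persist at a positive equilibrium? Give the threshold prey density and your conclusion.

Threshold x = 51.6; K > 51.6, so yes, the predator persists.

The predator equation gives dy/dt > 0 only when x > 0.384/0.00744 = 51.6.
Without the predator, x → K = 171. Since 171 > 51.6, the predator can invade and persist.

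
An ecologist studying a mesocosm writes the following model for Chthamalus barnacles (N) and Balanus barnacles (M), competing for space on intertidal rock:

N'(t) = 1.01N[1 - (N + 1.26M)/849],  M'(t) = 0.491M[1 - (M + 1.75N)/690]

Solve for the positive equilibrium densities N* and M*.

Setting both brackets to zero gives the nullclines N + 1.26M = 849 and 1.75N + M = 690.
Substituting M = 690 - 1.75N into the first: N(1 - 1.26·1.75) = 849 - 1.26·690.
So N* = -20.4/-1.21 = 16.9, and then M* = 690 - 1.75·16.9 = 660.

N* ≈ 16.9, M* ≈ 660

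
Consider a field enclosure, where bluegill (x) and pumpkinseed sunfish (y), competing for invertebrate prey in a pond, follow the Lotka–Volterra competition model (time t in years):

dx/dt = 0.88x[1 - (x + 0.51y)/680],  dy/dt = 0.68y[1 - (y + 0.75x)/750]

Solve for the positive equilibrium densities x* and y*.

x* ≈ 482, y* ≈ 389

Setting both brackets to zero gives the nullclines x + 0.51y = 680 and 0.75x + y = 750.
Substituting y = 750 - 0.75x into the first: x(1 - 0.51·0.75) = 680 - 0.51·750.
So x* = 298/0.617 = 482, and then y* = 750 - 0.75·482 = 389.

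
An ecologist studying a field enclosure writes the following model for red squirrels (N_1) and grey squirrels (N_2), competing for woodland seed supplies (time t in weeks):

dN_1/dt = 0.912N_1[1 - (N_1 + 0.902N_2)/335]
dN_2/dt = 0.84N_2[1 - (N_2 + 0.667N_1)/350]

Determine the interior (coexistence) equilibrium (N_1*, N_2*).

N_1* ≈ 48.4, N_2* ≈ 318

Setting both brackets to zero gives the nullclines N_1 + 0.902N_2 = 335 and 0.667N_1 + N_2 = 350.
Substituting N_2 = 350 - 0.667N_1 into the first: N_1(1 - 0.902·0.667) = 335 - 0.902·350.
So N_1* = 19.3/0.398 = 48.4, and then N_2* = 350 - 0.667·48.4 = 318.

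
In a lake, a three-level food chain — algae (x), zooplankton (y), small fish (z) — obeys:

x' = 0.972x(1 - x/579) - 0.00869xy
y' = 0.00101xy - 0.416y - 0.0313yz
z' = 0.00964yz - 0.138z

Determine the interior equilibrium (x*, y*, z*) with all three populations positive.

x* ≈ 505, y* ≈ 14.3, z* ≈ 3

From dz/dt = 0: 0.00964y* = 0.138, so y* = 14.3.
From dx/dt = 0: 0.972(1 - x*/579) = 0.00869·14.3, giving x* = 579·(1 - 0.128) = 505.
From dy/dt = 0: 0.00101·505 - 0.416 = 0.0313z*, so z* = 0.0939/0.0313 = 3.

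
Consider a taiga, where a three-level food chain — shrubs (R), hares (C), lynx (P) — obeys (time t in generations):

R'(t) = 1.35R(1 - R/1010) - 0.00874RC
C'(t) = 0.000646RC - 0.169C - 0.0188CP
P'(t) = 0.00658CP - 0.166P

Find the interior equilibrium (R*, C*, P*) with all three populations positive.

R* ≈ 845, C* ≈ 25.2, P* ≈ 20

From dP/dt = 0: 0.00658C* = 0.166, so C* = 25.2.
From dR/dt = 0: 1.35(1 - R*/1010) = 0.00874·25.2, giving R* = 1010·(1 - 0.163) = 845.
From dC/dt = 0: 0.000646·845 - 0.169 = 0.0188P*, so P* = 0.377/0.0188 = 20.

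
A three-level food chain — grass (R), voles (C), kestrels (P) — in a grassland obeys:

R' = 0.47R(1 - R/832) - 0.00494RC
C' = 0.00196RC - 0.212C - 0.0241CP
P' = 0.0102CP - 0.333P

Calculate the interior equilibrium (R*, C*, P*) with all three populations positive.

From dP/dt = 0: 0.0102C* = 0.333, so C* = 32.6.
From dR/dt = 0: 0.47(1 - R*/832) = 0.00494·32.6, giving R* = 832·(1 - 0.343) = 547.
From dC/dt = 0: 0.00196·547 - 0.212 = 0.0241P*, so P* = 0.859/0.0241 = 35.6.

R* ≈ 547, C* ≈ 32.6, P* ≈ 35.6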